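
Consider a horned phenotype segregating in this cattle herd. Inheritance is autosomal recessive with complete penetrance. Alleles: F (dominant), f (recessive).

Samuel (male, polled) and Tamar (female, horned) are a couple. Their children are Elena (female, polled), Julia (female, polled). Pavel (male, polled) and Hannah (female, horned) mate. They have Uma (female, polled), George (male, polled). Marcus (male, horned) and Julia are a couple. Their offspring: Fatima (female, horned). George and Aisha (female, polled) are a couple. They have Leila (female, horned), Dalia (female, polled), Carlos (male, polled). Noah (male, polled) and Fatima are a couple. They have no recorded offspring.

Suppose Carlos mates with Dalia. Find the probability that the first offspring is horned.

1/9

George is polled so carries F and received f from Hannah (ff), so George is Ff.
Aisha is polled so carries F and passed f to Leila (ff), so Aisha is Ff.
Carlos is a polled offspring of George (Ff) × Aisha (Ff), whose cross gives 1/4 FF : 1/2 Ff : 1/4 ff; conditioning on being polled, Carlos is FF with probability 1/3, Ff with probability 2/3.
Dalia is a polled offspring of George (Ff) × Aisha (Ff), whose cross gives 1/4 FF : 1/2 Ff : 1/4 ff; conditioning on being polled, Dalia is FF with probability 1/3, Ff with probability 2/3.
Summing over parental genotype combinations, P(offspring is horned) = 4/9·1/4 = 1/9.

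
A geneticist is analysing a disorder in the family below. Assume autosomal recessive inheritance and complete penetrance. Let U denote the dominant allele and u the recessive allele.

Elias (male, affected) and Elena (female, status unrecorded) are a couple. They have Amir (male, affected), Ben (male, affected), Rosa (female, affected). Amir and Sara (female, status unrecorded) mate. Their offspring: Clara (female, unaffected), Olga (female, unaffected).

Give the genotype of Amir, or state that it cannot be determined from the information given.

Amir is affected, so Amir is uu.

uu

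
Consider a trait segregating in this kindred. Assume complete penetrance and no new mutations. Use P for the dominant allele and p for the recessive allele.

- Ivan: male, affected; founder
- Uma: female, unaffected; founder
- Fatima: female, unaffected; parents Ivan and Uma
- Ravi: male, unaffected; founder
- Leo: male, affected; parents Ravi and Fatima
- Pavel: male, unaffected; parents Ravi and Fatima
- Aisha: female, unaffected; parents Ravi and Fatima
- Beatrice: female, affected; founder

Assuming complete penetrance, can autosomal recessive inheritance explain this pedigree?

Yes

A consistent assignment under autosomal recessive exists: Ivan pp, Uma PP, Fatima Pp, Ravi Pp, Leo pp, Pavel PP, Aisha PP, Beatrice pp.
In this assignment every recorded phenotype matches its genotype and every non-founder's genotype is obtainable from its parents' genotypes, so the pedigree is consistent.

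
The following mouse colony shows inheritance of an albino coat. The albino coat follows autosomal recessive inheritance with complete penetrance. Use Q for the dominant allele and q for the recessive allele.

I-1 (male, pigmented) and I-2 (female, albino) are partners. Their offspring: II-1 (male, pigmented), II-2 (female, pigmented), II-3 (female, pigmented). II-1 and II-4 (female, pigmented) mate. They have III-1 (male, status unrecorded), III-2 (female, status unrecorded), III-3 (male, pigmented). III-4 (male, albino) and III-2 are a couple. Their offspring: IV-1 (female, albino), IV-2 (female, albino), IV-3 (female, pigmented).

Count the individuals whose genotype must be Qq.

Obligate heterozygotes: II-1 is pigmented so carries Q and received q from I-2 (qq), so II-1 is Qq; II-2 is pigmented so carries Q and received q from I-2 (qq), so II-2 is Qq; II-3 is pigmented so carries Q and received q from I-2 (qq), so II-3 is Qq; III-2 passed Q to IV-3 (Qq, whose q came from III-4) and passed q to IV-1 (qq), so III-2 is Qq; IV-3 is pigmented so carries Q and received q from III-4 (qq), so IV-3 is Qq.
Every other individual is either homozygous by phenotype or has at least one consistent homozygous assignment, so the count is 5.

5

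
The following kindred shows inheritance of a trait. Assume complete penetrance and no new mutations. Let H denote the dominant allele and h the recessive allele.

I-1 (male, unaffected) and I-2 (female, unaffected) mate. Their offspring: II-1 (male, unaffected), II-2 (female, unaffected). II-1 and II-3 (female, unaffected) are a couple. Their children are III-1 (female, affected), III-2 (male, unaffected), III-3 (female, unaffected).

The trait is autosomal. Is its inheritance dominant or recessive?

recessive

II-1 and II-3 are both unaffected yet have an affected child III-1. Under dominance, an affected child requires at least one affected parent, so the trait cannot be dominant.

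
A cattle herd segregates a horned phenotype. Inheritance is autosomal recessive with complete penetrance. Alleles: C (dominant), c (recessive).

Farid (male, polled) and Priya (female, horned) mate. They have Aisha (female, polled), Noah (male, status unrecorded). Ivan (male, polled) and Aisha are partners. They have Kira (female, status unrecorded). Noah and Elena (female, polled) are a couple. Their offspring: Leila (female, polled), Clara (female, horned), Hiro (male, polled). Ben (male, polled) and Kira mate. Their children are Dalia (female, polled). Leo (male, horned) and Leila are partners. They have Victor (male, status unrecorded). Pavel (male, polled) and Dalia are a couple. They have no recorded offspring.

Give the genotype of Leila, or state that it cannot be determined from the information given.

cannot be determined

Leila's phenotype allows CC or Cc, and no parent or child forces a single allele at both positions; consistent genotype assignments exist with Leila as CC or Cc.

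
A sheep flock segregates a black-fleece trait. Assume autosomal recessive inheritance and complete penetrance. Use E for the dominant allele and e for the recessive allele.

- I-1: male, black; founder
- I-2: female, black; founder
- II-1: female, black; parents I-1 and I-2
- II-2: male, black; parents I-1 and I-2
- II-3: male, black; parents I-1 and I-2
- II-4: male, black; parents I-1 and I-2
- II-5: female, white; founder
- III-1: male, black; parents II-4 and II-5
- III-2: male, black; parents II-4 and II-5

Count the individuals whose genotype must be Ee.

1

Obligate heterozygotes: II-5 is white so carries E and passed e to III-1 (ee), so II-5 is Ee.
Every other individual is either homozygous by phenotype or has at least one consistent homozygous assignment, so the count is 1.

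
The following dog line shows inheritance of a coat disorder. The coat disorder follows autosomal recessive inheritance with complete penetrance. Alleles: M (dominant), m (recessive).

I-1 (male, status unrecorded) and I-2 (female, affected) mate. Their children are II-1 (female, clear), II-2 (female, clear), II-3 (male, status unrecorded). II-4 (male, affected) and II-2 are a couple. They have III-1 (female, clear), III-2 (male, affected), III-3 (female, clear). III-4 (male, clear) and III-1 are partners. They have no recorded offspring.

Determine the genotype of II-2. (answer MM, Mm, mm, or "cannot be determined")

From phenotype alone, II-2 is MM or Mm.
II-2 is clear so carries M and received m from I-2 (mm), so II-2 is Mm.

Mm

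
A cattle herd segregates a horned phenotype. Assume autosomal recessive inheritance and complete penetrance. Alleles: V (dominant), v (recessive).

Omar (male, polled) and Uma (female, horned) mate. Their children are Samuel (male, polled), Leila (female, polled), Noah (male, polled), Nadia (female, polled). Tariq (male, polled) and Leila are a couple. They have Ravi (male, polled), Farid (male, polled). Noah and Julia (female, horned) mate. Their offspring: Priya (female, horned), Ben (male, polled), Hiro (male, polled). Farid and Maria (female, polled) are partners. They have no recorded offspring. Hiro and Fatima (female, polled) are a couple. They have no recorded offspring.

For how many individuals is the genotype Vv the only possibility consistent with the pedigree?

Obligate heterozygotes: Samuel is polled so carries V and received v from Uma (vv), so Samuel is Vv; Leila is polled so carries V and received v from Uma (vv), so Leila is Vv; Noah is polled so carries V and received v from Uma (vv), so Noah is Vv; Nadia is polled so carries V and received v from Uma (vv), so Nadia is Vv; Ben is polled so carries V and received v from Julia (vv), so Ben is Vv; Hiro is polled so carries V and received v from Julia (vv), so Hiro is Vv.
Every other individual is either homozygous by phenotype or has at least one consistent homozygous assignment, so the count is 6.

6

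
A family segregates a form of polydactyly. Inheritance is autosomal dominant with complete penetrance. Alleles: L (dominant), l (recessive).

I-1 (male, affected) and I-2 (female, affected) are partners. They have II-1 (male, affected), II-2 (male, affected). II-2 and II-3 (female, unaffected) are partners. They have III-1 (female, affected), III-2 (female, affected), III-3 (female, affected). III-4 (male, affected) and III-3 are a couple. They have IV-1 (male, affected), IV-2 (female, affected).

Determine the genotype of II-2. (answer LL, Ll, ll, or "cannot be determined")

II-2's phenotype allows LL or Ll, and no parent or child forces a single allele at both positions; consistent genotype assignments exist with II-2 as LL or Ll.

cannot be determined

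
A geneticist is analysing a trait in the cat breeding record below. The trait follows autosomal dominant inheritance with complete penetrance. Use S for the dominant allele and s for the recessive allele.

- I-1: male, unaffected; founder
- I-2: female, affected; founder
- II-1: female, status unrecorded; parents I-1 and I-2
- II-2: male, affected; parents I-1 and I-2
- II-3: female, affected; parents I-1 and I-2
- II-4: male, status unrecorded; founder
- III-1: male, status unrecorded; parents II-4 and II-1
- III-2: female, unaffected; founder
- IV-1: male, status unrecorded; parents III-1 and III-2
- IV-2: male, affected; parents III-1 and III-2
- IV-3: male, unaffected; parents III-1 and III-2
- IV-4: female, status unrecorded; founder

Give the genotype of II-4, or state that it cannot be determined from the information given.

cannot be determined

II-4's phenotype is unrecorded, and no parent or child forces a single allele at both positions; consistent genotype assignments exist with II-4 as SS or Ss or ss.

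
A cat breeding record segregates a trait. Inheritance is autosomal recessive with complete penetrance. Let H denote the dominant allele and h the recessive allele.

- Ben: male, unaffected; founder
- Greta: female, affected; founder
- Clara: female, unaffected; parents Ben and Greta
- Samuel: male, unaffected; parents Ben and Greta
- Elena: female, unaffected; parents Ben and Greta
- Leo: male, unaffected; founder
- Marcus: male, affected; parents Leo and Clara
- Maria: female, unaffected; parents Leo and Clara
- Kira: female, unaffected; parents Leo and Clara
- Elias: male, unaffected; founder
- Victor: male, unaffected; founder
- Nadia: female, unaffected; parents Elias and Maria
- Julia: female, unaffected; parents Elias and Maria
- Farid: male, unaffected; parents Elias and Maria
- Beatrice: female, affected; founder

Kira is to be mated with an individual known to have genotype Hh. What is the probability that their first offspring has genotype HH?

Leo is unaffected so carries H and passed h to Marcus (hh), so Leo is Hh.
Clara is unaffected so carries H and received h from Greta (hh), so Clara is Hh.
Kira is an unaffected offspring of Leo (Hh) × Clara (Hh), whose cross gives 1/4 HH : 1/2 Hh : 1/4 hh; conditioning on being unaffected, Kira is HH with probability 1/3, Hh with probability 2/3.
Summing over parental genotype combinations, P(offspring has genotype HH) = 1/3·1/2 + 2/3·1/4 = 1/3.

1/3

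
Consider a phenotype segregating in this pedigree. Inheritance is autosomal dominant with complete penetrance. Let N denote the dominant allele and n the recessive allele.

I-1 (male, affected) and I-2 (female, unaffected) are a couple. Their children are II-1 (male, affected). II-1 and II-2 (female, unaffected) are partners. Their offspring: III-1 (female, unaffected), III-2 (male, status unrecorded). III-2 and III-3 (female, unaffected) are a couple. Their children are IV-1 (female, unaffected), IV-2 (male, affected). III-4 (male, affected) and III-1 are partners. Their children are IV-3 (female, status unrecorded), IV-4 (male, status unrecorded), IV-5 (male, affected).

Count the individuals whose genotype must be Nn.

4

Obligate heterozygotes: II-1 is affected so carries N and received n from I-2 (nn), so II-1 is Nn; III-2 passed N to IV-2 (Nn, whose n came from III-3) and received n from II-2 (nn), so III-2 is Nn; IV-2 is affected so carries N and received n from III-3 (nn), so IV-2 is Nn; IV-5 is affected so carries N and received n from III-1 (nn), so IV-5 is Nn.
Every other individual is either homozygous by phenotype or has at least one consistent homozygous assignment, so the count is 4.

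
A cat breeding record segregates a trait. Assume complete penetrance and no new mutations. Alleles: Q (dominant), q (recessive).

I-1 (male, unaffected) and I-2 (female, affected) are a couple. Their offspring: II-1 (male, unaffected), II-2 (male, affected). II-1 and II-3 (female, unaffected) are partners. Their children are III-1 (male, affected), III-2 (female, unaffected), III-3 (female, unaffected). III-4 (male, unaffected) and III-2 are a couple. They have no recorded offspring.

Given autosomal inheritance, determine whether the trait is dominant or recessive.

II-1 and II-3 are both unaffected yet have an affected child III-1. Under dominance, an affected child requires at least one affected parent, so the trait cannot be dominant.

recessive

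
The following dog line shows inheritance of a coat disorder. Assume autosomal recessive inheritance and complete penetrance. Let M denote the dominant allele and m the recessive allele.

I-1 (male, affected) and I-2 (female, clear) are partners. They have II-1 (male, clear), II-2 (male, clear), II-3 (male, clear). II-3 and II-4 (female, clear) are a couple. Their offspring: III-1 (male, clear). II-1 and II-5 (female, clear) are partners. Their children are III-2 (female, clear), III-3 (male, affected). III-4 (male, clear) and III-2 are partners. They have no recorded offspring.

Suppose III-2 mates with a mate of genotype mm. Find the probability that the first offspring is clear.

2/3

II-1 is clear so carries M and received m from I-1 (mm), so II-1 is Mm.
II-5 is clear so carries M and passed m to III-3 (mm), so II-5 is Mm.
III-2 is a clear offspring of II-1 (Mm) × II-5 (Mm), whose cross gives 1/4 MM : 1/2 Mm : 1/4 mm; conditioning on being clear, III-2 is MM with probability 1/3, Mm with probability 2/3.
Summing over parental genotype combinations, P(offspring is clear) = 1/3·1 + 2/3·1/2 = 2/3.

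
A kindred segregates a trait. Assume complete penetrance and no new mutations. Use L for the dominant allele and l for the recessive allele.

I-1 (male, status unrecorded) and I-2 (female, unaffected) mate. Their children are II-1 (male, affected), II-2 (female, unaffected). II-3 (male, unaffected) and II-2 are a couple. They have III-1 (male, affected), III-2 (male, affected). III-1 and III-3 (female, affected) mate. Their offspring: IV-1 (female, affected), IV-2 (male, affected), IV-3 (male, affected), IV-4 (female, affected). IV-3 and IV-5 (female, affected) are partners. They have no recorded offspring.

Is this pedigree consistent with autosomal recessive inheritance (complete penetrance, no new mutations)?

Yes

A consistent assignment under autosomal recessive exists: I-1 Ll, I-2 Ll, II-1 ll, II-2 Ll, II-3 Ll, III-1 ll, III-2 ll, III-3 ll, IV-1 ll, IV-2 ll, IV-3 ll, IV-4 ll, IV-5 ll.
In this assignment every recorded phenotype matches its genotype and every non-founder's genotype is obtainable from its parents' genotypes, so the pedigree is consistent.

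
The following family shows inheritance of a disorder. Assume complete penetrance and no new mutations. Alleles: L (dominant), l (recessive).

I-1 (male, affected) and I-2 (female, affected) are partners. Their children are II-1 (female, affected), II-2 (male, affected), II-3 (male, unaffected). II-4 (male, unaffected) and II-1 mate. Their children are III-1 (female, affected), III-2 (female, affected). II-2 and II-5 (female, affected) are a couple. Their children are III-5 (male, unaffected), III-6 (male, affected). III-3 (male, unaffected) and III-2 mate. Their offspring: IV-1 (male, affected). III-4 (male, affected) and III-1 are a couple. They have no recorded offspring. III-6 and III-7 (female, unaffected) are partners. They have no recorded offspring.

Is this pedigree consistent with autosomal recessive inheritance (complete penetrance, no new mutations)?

Under autosomal recessive, II-3 (unaffected, male) cannot arise from I-1 (affected) × I-2 (affected).

No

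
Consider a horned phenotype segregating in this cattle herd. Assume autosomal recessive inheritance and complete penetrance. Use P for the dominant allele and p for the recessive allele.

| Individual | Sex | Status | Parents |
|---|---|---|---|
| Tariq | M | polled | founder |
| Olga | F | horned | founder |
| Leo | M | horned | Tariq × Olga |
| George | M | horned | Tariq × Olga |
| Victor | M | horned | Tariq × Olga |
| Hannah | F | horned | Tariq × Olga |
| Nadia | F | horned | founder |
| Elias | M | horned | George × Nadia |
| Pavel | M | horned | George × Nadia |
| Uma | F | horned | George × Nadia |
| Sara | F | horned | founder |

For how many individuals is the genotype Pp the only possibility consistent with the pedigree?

Obligate heterozygotes: Tariq is polled so carries P and passed p to Leo (pp), so Tariq is Pp.
Every other individual is either homozygous by phenotype or has at least one consistent homozygous assignment, so the count is 1.

1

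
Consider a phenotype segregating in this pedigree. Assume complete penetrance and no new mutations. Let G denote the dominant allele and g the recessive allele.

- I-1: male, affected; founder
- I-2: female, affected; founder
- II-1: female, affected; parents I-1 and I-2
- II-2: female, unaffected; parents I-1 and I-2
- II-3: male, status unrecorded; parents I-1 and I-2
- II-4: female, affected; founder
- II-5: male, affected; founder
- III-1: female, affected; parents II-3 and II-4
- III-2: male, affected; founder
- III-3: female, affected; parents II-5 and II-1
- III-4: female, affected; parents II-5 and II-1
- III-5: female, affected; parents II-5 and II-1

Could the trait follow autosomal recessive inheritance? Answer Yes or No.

No

Under autosomal recessive, II-2 (unaffected, female) cannot arise from I-1 (affected) × I-2 (affected).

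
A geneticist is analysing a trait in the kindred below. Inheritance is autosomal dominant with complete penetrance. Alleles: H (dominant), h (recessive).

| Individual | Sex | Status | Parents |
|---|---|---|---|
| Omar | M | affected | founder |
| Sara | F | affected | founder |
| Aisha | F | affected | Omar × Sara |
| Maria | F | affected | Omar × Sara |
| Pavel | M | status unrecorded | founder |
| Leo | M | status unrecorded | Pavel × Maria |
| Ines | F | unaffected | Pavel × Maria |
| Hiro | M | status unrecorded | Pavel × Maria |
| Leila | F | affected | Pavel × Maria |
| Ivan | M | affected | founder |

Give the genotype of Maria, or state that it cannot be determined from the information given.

Hh

From phenotype alone, Maria is HH or Hh.
Maria is affected so carries H and passed h to Ines (hh), so Maria is Hh.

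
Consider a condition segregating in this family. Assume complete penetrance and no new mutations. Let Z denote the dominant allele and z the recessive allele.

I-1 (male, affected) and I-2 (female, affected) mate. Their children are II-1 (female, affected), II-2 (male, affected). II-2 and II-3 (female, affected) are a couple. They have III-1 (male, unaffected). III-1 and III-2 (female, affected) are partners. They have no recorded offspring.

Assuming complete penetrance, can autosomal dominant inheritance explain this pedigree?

A consistent assignment under autosomal dominant exists: I-1 ZZ, I-2 Zz, II-1 ZZ, II-2 Zz, II-3 Zz, III-1 zz, III-2 ZZ.
In this assignment every recorded phenotype matches its genotype and every non-founder's genotype is obtainable from its parents' genotypes, so the pedigree is consistent.

Yes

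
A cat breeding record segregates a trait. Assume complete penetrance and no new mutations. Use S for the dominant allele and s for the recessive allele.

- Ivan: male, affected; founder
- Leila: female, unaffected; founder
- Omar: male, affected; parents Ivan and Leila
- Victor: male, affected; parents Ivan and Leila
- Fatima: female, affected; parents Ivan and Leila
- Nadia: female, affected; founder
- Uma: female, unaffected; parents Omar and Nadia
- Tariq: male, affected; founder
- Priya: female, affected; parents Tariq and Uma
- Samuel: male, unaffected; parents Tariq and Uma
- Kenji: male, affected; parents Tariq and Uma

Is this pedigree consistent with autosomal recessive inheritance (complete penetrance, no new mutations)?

No

Under autosomal recessive, Uma (unaffected, female) cannot arise from Omar (affected) × Nadia (affected).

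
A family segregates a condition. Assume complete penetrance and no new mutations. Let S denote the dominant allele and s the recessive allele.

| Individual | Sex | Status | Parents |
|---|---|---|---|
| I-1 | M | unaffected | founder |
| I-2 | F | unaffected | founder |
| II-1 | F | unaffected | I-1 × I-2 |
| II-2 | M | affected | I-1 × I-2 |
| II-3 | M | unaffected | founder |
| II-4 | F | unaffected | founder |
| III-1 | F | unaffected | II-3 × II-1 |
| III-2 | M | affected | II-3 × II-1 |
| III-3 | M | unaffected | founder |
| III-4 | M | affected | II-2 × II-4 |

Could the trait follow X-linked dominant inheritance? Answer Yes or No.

No

Under X-linked dominant, II-2 (affected, male) cannot arise from I-1 (unaffected) × I-2 (unaffected).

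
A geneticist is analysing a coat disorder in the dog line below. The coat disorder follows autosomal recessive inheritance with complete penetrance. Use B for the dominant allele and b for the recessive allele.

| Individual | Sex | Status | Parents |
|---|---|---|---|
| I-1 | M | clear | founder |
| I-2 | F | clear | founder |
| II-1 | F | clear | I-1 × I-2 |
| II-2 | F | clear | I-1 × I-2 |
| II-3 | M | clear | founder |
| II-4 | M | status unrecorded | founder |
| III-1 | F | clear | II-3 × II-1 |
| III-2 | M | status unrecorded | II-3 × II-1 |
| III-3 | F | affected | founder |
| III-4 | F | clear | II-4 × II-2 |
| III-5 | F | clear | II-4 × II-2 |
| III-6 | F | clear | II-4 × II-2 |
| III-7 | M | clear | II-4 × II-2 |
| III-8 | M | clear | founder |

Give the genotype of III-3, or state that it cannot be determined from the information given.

bb

III-3 is affected, so III-3 is bb.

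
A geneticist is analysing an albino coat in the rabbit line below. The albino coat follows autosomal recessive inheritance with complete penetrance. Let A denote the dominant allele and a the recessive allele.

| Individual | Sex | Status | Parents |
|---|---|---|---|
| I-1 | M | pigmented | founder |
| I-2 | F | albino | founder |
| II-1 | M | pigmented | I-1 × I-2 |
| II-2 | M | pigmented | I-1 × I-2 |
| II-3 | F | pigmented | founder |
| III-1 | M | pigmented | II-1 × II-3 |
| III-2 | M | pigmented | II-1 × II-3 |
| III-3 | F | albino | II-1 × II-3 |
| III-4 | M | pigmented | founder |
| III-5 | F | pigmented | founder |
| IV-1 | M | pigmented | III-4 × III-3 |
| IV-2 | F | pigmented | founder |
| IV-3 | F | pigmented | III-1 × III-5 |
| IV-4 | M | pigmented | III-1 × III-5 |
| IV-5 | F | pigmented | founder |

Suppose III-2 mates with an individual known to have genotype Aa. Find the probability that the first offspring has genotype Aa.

II-1 is pigmented so carries A and received a from I-2 (aa), so II-1 is Aa.
II-3 is pigmented so carries A and passed a to III-3 (aa), so II-3 is Aa.
III-2 is a pigmented offspring of II-1 (Aa) × II-3 (Aa), whose cross gives 1/4 AA : 1/2 Aa : 1/4 aa; conditioning on being pigmented, III-2 is AA with probability 1/3, Aa with probability 2/3.
Summing over parental genotype combinations, P(offspring has genotype Aa) = 1/3·1/2 + 2/3·1/2 = 1/2.

1/2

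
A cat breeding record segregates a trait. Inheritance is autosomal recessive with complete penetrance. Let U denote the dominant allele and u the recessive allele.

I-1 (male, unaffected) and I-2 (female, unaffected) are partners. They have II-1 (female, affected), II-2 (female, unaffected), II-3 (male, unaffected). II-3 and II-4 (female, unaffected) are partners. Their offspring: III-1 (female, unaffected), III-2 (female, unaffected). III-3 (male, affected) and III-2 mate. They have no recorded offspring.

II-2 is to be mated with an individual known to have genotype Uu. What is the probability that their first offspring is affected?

I-1 is unaffected so carries U and passed u to II-1 (uu), so I-1 is Uu.
I-2 is unaffected so carries U and passed u to II-1 (uu), so I-2 is Uu.
II-2 is an unaffected offspring of I-1 (Uu) × I-2 (Uu), whose cross gives 1/4 UU : 1/2 Uu : 1/4 uu; conditioning on being unaffected, II-2 is UU with probability 1/3, Uu with probability 2/3.
Summing over parental genotype combinations, P(offspring is affected) = 2/3·1/4 = 1/6.

1/6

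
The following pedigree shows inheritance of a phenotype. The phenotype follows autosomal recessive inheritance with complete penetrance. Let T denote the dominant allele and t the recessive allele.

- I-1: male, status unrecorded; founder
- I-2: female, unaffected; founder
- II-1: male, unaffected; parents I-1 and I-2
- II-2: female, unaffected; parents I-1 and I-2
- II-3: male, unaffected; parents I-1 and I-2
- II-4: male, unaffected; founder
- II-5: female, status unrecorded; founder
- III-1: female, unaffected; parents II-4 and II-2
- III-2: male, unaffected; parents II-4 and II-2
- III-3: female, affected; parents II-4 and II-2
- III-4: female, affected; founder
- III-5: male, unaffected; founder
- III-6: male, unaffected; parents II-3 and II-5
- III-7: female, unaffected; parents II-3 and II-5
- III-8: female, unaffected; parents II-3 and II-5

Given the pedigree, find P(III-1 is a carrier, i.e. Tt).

2/3

II-4 is unaffected so carries T and passed t to III-3 (tt), so II-4 is Tt.
II-2 is unaffected so carries T and passed t to III-3 (tt), so II-2 is Tt.
Their cross gives offspring ratios 1/4 TT : 1/2 Tt : 1/4 tt. Conditioning on III-1 being unaffected, P(Tt) = 1/2 / 3/4 = 2/3.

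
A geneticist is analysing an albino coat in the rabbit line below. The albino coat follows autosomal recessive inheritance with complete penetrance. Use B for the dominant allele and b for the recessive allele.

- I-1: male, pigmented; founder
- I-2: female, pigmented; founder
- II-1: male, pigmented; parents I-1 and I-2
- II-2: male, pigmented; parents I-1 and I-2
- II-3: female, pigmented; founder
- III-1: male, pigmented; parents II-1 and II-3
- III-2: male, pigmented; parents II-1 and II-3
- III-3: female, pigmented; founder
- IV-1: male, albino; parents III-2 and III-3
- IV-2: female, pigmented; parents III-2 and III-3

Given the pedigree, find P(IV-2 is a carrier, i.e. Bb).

2/3

III-2 is pigmented so carries B and passed b to IV-1 (bb), so III-2 is Bb.
III-3 is pigmented so carries B and passed b to IV-1 (bb), so III-3 is Bb.
Their cross gives offspring ratios 1/4 BB : 1/2 Bb : 1/4 bb. Conditioning on IV-2 being pigmented, P(Bb) = 1/2 / 3/4 = 2/3.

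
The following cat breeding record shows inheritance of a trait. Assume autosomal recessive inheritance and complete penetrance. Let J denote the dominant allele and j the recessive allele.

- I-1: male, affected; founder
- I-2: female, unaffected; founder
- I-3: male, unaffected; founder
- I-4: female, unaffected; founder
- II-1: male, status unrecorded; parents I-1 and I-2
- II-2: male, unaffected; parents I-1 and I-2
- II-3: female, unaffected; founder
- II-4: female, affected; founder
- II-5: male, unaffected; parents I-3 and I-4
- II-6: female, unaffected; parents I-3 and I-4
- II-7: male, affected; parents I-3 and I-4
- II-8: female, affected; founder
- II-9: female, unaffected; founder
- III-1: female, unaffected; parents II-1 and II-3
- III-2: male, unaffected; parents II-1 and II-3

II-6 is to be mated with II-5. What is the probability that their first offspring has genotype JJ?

I-3 is unaffected so carries J and passed j to II-7 (jj), so I-3 is Jj.
I-4 is unaffected so carries J and passed j to II-7 (jj), so I-4 is Jj.
II-6 is an unaffected offspring of I-3 (Jj) × I-4 (Jj), whose cross gives 1/4 JJ : 1/2 Jj : 1/4 jj; conditioning on being unaffected, II-6 is JJ with probability 1/3, Jj with probability 2/3.
II-5 is an unaffected offspring of I-3 (Jj) × I-4 (Jj), whose cross gives 1/4 JJ : 1/2 Jj : 1/4 jj; conditioning on being unaffected, II-5 is JJ with probability 1/3, Jj with probability 2/3.
Summing over parental genotype combinations, P(offspring has genotype JJ) = 1/9·1 + 2/9·1/2 + 2/9·1/2 + 4/9·1/4 = 4/9.

4/9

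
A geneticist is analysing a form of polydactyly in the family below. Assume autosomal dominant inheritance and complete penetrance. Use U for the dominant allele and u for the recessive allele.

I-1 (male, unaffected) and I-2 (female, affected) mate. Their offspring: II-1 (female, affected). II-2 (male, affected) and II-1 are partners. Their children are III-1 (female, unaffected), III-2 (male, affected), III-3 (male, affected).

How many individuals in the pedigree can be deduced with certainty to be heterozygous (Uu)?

Obligate heterozygotes: II-1 is affected so carries U and received u from I-1 (uu), so II-1 is Uu; II-2 is affected so carries U and passed u to III-1 (uu), so II-2 is Uu.
Every other individual is either homozygous by phenotype or has at least one consistent homozygous assignment, so the count is 2.

2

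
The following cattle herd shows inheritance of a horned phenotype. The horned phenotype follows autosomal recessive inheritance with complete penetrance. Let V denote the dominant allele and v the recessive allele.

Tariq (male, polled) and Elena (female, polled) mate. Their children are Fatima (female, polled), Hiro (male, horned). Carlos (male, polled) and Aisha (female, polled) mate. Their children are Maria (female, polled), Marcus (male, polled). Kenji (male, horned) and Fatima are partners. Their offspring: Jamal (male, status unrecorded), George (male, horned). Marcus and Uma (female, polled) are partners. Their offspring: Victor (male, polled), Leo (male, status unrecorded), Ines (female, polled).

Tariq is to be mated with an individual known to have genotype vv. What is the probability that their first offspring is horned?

1/2

Tariq is polled so carries V and passed v to Hiro (vv), so Tariq is Vv.
The cross gives 1/2 Vv : 1/2 vv, so P(offspring is horned) = 1/2.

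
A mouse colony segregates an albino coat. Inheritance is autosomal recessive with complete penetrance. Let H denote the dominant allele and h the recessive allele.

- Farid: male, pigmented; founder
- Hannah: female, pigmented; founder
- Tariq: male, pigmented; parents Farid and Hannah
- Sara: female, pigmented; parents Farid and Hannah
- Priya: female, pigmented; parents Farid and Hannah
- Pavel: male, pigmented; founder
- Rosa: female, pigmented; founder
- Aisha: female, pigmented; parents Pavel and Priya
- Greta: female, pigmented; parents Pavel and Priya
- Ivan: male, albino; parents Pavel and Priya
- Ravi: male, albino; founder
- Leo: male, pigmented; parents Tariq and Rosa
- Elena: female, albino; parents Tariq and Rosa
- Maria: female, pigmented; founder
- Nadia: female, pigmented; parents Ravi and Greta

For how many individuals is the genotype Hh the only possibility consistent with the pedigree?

5

Obligate heterozygotes: Tariq is pigmented so carries H and passed h to Elena (hh), so Tariq is Hh; Priya is pigmented so carries H and passed h to Ivan (hh), so Priya is Hh; Pavel is pigmented so carries H and passed h to Ivan (hh), so Pavel is Hh; Rosa is pigmented so carries H and passed h to Elena (hh), so Rosa is Hh; Nadia is pigmented so carries H and received h from Ravi (hh), so Nadia is Hh.
Every other individual is either homozygous by phenotype or has at least one consistent homozygous assignment, so the count is 5.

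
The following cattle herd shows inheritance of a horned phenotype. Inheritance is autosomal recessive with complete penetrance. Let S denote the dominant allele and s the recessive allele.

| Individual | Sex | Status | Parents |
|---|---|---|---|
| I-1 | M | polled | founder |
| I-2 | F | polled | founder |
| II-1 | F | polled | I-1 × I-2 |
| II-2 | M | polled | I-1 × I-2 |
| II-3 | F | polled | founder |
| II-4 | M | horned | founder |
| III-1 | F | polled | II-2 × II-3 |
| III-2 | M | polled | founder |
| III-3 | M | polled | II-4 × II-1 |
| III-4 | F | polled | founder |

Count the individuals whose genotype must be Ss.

1

Obligate heterozygotes: III-3 is polled so carries S and received s from II-4 (ss), so III-3 is Ss.
Every other individual is either homozygous by phenotype or has at least one consistent homozygous assignment, so the count is 1.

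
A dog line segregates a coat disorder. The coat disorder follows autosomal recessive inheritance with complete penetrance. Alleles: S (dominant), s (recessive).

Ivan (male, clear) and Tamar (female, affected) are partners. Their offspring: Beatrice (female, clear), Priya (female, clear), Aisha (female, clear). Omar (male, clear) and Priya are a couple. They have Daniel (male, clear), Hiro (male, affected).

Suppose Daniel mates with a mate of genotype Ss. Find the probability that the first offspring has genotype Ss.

1/2

Omar is clear so carries S and passed s to Hiro (ss), so Omar is Ss.
Priya is clear so carries S and received s from Tamar (ss), so Priya is Ss.
Daniel is a clear offspring of Omar (Ss) × Priya (Ss), whose cross gives 1/4 SS : 1/2 Ss : 1/4 ss; conditioning on being clear, Daniel is SS with probability 1/3, Ss with probability 2/3.
Summing over parental genotype combinations, P(offspring has genotype Ss) = 1/3·1/2 + 2/3·1/2 = 1/2.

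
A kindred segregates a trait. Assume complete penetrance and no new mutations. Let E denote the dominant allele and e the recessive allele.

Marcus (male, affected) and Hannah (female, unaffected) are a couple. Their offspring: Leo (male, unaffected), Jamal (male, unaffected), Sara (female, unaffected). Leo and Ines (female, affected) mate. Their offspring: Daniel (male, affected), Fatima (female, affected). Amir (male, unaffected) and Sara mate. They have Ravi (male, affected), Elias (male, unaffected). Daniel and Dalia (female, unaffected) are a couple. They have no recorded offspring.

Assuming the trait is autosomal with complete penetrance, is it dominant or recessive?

recessive

Amir and Sara are both unaffected yet have an affected child Ravi. Under dominance, an affected child requires at least one affected parent, so the trait cannot be dominant.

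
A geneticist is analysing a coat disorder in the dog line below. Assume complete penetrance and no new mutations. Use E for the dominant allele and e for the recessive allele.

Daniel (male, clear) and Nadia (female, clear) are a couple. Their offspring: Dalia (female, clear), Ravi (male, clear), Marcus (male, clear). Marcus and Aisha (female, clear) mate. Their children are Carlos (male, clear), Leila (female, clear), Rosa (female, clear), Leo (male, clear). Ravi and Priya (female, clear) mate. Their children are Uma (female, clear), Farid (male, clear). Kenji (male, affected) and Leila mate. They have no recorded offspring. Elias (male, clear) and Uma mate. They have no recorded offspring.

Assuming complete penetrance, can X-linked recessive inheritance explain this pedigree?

A consistent assignment under X-linked recessive exists: Daniel X^E Y, Nadia X^E X^E, Dalia X^E X^E, Ravi X^E Y, Marcus X^E Y, Aisha X^E X^E, Priya X^E X^E, Carlos X^E Y, Leila X^E X^E, Rosa X^E X^E, Leo X^E Y, Kenji X^e Y, Uma X^E X^E, Farid X^E Y, Elias X^E Y.
In this assignment every recorded phenotype matches its genotype and every non-founder's genotype is obtainable from its parents' genotypes, so the pedigree is consistent.

Yes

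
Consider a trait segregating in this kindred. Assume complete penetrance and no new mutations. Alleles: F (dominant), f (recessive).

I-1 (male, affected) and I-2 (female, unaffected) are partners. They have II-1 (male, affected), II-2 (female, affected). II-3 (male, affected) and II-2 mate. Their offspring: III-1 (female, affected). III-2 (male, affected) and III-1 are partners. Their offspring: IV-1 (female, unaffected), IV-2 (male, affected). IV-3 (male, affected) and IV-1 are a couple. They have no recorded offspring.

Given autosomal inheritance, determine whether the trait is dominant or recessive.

III-2 and III-1 are both affected yet have an unaffected child IV-1. Under a recessive model two affected parents are homozygous and every child would be affected, so the trait cannot be recessive.

dominant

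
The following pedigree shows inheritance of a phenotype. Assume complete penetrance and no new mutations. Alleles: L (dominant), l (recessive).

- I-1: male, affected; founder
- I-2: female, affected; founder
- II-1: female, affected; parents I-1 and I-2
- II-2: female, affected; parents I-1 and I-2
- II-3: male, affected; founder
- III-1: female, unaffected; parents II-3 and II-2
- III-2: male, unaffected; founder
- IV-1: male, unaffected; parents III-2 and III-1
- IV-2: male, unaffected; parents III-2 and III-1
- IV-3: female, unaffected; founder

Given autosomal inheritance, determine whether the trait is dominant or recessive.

II-3 and II-2 are both affected yet have an unaffected child III-1. Under a recessive model two affected parents are homozygous and every child would be affected, so the trait cannot be recessive.

dominant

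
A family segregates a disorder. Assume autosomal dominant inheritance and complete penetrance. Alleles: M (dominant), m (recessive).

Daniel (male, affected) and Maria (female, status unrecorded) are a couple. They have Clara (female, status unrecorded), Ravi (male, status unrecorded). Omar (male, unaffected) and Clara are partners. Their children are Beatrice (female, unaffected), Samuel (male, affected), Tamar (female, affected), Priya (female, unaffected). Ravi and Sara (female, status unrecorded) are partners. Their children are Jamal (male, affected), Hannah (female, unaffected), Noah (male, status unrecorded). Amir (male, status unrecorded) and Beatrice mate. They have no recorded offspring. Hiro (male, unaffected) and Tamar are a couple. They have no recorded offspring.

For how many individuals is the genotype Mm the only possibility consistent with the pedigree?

Obligate heterozygotes: Clara passed M to Samuel (Mm, whose m came from Omar) and passed m to Beatrice (mm), so Clara is Mm; Samuel is affected so carries M and received m from Omar (mm), so Samuel is Mm; Tamar is affected so carries M and received m from Omar (mm), so Tamar is Mm.
Every other individual is either homozygous by phenotype or has at least one consistent homozygous assignment, so the count is 3.

3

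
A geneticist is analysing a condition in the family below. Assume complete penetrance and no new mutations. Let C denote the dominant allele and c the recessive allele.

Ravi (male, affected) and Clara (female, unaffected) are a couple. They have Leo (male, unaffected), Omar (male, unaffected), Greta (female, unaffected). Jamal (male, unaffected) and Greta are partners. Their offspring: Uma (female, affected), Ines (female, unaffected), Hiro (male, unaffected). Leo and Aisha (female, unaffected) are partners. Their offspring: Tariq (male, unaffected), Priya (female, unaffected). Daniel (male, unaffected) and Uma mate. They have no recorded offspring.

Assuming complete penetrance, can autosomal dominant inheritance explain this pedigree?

No

Under autosomal dominant, Uma (affected, female) cannot arise from Jamal (unaffected) × Greta (unaffected).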